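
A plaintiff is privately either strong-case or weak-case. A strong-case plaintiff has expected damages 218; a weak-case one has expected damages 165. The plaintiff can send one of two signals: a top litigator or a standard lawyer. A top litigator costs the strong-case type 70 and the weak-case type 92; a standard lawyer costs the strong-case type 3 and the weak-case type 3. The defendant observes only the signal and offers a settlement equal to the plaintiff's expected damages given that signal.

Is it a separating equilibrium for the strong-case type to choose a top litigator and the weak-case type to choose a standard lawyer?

If types separate, top litigator earns payment 218 and standard lawyer earns 165.
Strong-case: top litigator gives 218 − 70 = 148; standard lawyer gives 165 − 3 = 162. Would deviate. ✗
Weak-case: standard lawyer gives 165 − 3 = 162; top litigator gives 218 − 92 = 126. No deviation. ✓

No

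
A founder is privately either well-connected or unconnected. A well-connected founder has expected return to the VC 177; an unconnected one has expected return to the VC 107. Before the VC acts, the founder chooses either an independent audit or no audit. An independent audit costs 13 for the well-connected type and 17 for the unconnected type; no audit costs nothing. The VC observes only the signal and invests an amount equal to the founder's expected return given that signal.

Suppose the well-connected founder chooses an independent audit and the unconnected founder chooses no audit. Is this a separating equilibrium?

If types separate, audit earns payment 177 and no audit earns 107.
Well-connected: audit gives 177 − 13 = 164; no audit gives 107 − 0 = 107. No deviation. ✓
Unconnected: no audit gives 107 − 0 = 107; audit gives 177 − 17 = 160. Would deviate. ✗

No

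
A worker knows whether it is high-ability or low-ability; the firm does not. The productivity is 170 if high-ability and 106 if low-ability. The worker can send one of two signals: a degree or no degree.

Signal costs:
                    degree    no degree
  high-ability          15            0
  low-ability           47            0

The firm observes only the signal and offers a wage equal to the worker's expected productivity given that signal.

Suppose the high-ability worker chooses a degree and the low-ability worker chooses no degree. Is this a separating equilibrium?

No

If types separate, degree earns payment 170 and no degree earns 106.
High-ability: degree gives 170 − 15 = 155; no degree gives 106 − 0 = 106. No deviation. ✓
Low-ability: no degree gives 106 − 0 = 106; degree gives 170 − 47 = 123. Would deviate. ✗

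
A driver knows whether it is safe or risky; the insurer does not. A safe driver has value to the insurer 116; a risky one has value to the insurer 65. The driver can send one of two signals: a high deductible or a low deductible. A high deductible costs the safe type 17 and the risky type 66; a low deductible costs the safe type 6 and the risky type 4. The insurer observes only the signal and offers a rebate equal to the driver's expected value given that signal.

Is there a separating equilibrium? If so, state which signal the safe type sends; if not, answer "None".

Try safe → high deductible, risky → low deductible:
  Under separation the insurer infers type exactly: high deductible → safe (pays 116), low deductible → risky (pays 65).
  Safe: high deductible gives 116 − 17 = 99; low deductible gives 65 − 6 = 59. No deviation. ✓
  Risky: low deductible gives 65 − 4 = 61; high deductible gives 116 − 66 = 50. No deviation. ✓
Both hold — the safe type sends high deductible.

high deductible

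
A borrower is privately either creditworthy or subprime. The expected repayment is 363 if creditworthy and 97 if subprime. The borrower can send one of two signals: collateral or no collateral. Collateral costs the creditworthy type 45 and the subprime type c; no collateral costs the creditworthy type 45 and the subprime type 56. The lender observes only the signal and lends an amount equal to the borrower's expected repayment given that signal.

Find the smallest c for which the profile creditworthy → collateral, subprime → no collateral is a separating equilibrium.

322

Under separation: collateral → creditworthy (pays 363); no collateral → subprime (pays 97).
Creditworthy: 363 − 45 = 318 ≥ 97 − 45 = 52. Holds regardless of c. ✓
Subprime: 97 − 56 ≥ 363 − c, so c ≥ 363 − 41 = 322.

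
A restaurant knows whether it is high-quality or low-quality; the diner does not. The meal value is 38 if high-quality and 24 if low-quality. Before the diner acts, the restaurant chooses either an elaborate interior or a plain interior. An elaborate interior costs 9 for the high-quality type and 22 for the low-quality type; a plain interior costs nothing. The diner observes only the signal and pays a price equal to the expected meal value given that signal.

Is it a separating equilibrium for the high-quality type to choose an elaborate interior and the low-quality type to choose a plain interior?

Under separation the diner infers type exactly: elaborate interior → high-quality (pays 38), plain interior → low-quality (pays 24).
High-quality: elaborate interior gives 38 − 9 = 29; plain interior gives 24 − 0 = 24. No deviation. ✓
Low-quality: plain interior gives 24 − 0 = 24; elaborate interior gives 38 − 22 = 16. No deviation. ✓
Both incentive constraints hold.

Yes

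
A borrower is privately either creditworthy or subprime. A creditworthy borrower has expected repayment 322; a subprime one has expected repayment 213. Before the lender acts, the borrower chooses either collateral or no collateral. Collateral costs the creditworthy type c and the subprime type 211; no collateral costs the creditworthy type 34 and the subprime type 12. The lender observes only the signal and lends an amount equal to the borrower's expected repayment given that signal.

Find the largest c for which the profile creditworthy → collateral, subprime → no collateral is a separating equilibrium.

Under separation: collateral → creditworthy (pays 322); no collateral → subprime (pays 213).
Subprime: 213 − 12 = 201 ≥ 322 − 211 = 111. Holds regardless of c. ✓
Creditworthy: 322 − c ≥ 213 − 34, so c ≤ 322 − 179 = 143.

143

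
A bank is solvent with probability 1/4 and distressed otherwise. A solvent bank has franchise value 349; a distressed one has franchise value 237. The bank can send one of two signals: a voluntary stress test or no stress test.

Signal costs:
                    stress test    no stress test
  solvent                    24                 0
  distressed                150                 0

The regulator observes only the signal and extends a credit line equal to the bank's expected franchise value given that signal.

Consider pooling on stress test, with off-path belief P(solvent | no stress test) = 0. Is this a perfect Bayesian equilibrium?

On the equilibrium path (stress test) the regulator holds the prior 1/4 and pays 1/4·349 + 3/4·237 = 265. Off-path (no stress test) belief 0 gives 0·349 + 1·237 = 237.
Solvent: stress test gives 265 − 24 = 241; no stress test gives 237 − 0 = 237. Stays. ✓
Distressed: stress test gives 265 − 150 = 115; no stress test gives 237 − 0 = 237. Deviates. ✗

No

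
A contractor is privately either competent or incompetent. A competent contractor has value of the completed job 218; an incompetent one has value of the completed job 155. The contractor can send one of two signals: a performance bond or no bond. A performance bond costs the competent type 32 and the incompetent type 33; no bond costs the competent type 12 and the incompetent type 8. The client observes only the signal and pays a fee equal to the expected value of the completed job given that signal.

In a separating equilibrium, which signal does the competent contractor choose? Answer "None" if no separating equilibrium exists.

None

Try competent → bond, incompetent → no bond:
  If types separate, bond earns payment 218 and no bond earns 155.
  Competent: bond gives 218 − 32 = 186; no bond gives 155 − 12 = 143. No deviation. ✓
  Incompetent: no bond gives 155 − 8 = 147; bond gives 218 − 33 = 185. Would deviate. ✗
Try competent → no bond, incompetent → bond:
  If types separate, no bond earns payment 218 and bond earns 155.
  Competent: no bond gives 218 − 12 = 206; bond gives 155 − 32 = 123. No deviation. ✓
  Incompetent: bond gives 155 − 33 = 122; no bond gives 218 − 8 = 210. Would deviate. ✗
Neither assignment is incentive-compatible.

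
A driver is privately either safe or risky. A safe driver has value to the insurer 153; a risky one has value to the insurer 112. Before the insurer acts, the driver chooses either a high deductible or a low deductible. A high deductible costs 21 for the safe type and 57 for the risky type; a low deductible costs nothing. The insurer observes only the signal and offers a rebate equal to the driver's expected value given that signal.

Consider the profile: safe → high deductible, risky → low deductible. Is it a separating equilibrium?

If types separate, high deductible earns payment 153 and low deductible earns 112.
Safe: high deductible gives 153 − 21 = 132; low deductible gives 112 − 0 = 112. No deviation. ✓
Risky: low deductible gives 112 − 0 = 112; high deductible gives 153 − 57 = 96. No deviation. ✓
Neither type gains from mimicking the other.

Yes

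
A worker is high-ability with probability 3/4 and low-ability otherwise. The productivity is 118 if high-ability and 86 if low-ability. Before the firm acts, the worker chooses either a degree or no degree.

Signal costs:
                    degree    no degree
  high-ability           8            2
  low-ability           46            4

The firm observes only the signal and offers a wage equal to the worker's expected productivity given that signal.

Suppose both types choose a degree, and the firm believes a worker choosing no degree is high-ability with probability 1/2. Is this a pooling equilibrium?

No

At the pooled signal (degree) the firm holds the prior 3/4 and pays 3/4·118 + 1/4·86 = 110. Off-path (no degree) belief 1/2 gives 1/2·118 + 1/2·86 = 102.
High-ability: degree gives 110 − 8 = 102; no degree gives 102 − 2 = 100. Stays. ✓
Low-ability: degree gives 110 − 46 = 64; no degree gives 102 − 4 = 98. Deviates. ✗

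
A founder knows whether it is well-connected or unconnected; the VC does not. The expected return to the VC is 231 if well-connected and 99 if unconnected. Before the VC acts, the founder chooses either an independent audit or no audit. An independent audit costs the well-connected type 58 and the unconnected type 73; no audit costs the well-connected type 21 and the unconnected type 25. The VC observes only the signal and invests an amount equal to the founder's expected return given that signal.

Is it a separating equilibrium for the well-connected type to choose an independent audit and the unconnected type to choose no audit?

No

If types separate, audit earns payment 231 and no audit earns 99.
Well-connected: audit gives 231 − 58 = 173; no audit gives 99 − 21 = 78. No deviation. ✓
Unconnected: no audit gives 99 − 25 = 74; audit gives 231 − 73 = 158. Would deviate. ✗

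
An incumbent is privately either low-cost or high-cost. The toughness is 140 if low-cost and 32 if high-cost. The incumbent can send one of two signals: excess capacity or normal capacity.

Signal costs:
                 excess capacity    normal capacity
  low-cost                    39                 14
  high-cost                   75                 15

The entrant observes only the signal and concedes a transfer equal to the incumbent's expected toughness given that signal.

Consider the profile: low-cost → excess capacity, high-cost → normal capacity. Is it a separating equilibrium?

If types separate, excess capacity earns payment 140 and normal capacity earns 32.
Low-cost: excess capacity gives 140 − 39 = 101; normal capacity gives 32 − 14 = 18. No deviation. ✓
High-cost: normal capacity gives 32 − 15 = 17; excess capacity gives 140 − 75 = 65. Would deviate. ✗

No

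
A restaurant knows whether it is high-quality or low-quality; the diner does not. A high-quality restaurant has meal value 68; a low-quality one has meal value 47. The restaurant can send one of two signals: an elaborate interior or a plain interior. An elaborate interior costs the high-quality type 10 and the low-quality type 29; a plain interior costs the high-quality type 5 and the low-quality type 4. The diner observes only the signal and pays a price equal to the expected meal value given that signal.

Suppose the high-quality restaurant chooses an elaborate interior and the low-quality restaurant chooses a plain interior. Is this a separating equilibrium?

Under separation the diner infers type exactly: elaborate interior → high-quality (pays 68), plain interior → low-quality (pays 47).
High-quality: elaborate interior gives 68 − 10 = 58; plain interior gives 47 − 5 = 42. No deviation. ✓
Low-quality: plain interior gives 47 − 4 = 43; elaborate interior gives 68 − 29 = 39. No deviation. ✓
Neither type gains from mimicking the other.

Yes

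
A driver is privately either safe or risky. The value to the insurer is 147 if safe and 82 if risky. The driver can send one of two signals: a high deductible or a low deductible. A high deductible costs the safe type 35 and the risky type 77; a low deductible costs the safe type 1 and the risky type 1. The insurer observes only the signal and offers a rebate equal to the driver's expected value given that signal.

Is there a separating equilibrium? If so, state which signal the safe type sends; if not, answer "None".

Try safe → high deductible, risky → low deductible:
  If types separate, high deductible earns payment 147 and low deductible earns 82.
  Safe: high deductible gives 147 − 35 = 112; low deductible gives 82 − 1 = 81. No deviation. ✓
  Risky: low deductible gives 82 − 1 = 81; high deductible gives 147 − 77 = 70. No deviation. ✓
Both hold — the safe type sends high deductible.

high deductible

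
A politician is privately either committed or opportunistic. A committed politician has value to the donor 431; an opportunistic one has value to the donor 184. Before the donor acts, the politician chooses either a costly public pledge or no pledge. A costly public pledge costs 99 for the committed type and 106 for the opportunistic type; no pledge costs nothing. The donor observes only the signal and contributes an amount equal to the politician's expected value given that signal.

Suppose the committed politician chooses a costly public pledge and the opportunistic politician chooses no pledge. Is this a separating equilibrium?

Under separation the donor infers type exactly: pledge → committed (pays 431), no pledge → opportunistic (pays 184).
Committed: pledge gives 431 − 99 = 332; no pledge gives 184 − 0 = 184. No deviation. ✓
Opportunistic: no pledge gives 184 − 0 = 184; pledge gives 431 − 106 = 325. Would deviate. ✗

No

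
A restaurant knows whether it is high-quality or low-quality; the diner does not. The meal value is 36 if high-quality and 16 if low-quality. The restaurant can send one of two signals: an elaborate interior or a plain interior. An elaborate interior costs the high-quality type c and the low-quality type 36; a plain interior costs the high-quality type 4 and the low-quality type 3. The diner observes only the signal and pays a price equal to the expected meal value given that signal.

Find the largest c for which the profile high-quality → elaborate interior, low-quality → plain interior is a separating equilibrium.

24

Under separation: elaborate interior → high-quality (pays 36); plain interior → low-quality (pays 16).
Low-quality: 16 − 3 = 13 ≥ 36 − 36 = 0. Holds regardless of c. ✓
High-quality: 36 − c ≥ 16 − 4, so c ≤ 36 − 12 = 24.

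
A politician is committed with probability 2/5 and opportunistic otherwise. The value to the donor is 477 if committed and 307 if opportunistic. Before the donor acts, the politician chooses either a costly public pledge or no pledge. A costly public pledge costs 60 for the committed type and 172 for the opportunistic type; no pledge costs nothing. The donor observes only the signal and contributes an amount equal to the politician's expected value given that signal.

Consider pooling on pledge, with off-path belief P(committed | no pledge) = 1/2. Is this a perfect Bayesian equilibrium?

No

On the equilibrium path (pledge) the donor holds the prior 2/5 and pays 2/5·477 + 3/5·307 = 375. Off-path (no pledge) belief 1/2 gives 1/2·477 + 1/2·307 = 392.
Committed: pledge gives 375 − 60 = 315; no pledge gives 392 − 0 = 392. Deviates. ✗
Opportunistic: pledge gives 375 − 172 = 203; no pledge gives 392 − 0 = 392. Deviates. ✗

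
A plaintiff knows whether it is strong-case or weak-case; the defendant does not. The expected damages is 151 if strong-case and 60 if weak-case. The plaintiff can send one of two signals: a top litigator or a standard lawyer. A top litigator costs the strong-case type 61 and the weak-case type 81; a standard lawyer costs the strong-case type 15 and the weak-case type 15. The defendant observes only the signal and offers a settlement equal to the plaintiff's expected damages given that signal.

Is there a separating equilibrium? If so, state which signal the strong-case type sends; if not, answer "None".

None

Try strong-case → top litigator, weak-case → standard lawyer:
  If types separate, top litigator earns payment 151 and standard lawyer earns 60.
  Strong-case: top litigator gives 151 − 61 = 90; standard lawyer gives 60 − 15 = 45. No deviation. ✓
  Weak-case: standard lawyer gives 60 − 15 = 45; top litigator gives 151 − 81 = 70. Would deviate. ✗
Try strong-case → standard lawyer, weak-case → top litigator:
  If types separate, standard lawyer earns payment 151 and top litigator earns 60.
  Strong-case: standard lawyer gives 151 − 15 = 136; top litigator gives 60 − 61 = -1. No deviation. ✓
  Weak-case: top litigator gives 60 − 81 = -21; standard lawyer gives 151 − 15 = 136. Would deviate. ✗
Neither assignment is incentive-compatible.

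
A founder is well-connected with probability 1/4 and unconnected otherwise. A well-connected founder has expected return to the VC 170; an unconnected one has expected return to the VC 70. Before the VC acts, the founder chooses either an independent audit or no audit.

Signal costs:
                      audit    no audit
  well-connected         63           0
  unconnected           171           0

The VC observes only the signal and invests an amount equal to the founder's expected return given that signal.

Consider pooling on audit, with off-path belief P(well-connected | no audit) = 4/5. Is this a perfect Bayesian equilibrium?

On the equilibrium path (audit) the VC holds the prior 1/4 and pays 1/4·170 + 3/4·70 = 95. Off-path (no audit) belief 4/5 gives 4/5·170 + 1/5·70 = 150.
Well-connected: audit gives 95 − 63 = 32; no audit gives 150 − 0 = 150. Deviates. ✗
Unconnected: audit gives 95 − 171 = -76; no audit gives 150 − 0 = 150. Deviates. ✗

No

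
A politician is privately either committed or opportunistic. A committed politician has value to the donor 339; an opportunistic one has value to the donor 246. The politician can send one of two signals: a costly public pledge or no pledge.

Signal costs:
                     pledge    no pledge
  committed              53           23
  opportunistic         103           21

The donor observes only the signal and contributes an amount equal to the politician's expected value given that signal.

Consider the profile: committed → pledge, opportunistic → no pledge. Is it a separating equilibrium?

Under separation the donor infers type exactly: pledge → committed (pays 339), no pledge → opportunistic (pays 246).
Committed: pledge gives 339 − 53 = 286; no pledge gives 246 − 23 = 223. No deviation. ✓
Opportunistic: no pledge gives 246 − 21 = 225; pledge gives 339 − 103 = 236. Would deviate. ✗

No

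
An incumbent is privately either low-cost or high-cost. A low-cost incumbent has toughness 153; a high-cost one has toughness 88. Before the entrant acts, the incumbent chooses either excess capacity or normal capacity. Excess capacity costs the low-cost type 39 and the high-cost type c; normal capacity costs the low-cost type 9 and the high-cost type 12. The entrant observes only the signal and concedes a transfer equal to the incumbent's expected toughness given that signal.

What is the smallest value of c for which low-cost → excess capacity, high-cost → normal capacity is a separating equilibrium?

77

Under separation: excess capacity → low-cost (pays 153); normal capacity → high-cost (pays 88).
Low-cost: 153 − 39 = 114 ≥ 88 − 9 = 79. Holds regardless of c. ✓
High-cost: 88 − 12 ≥ 153 − c, so c ≥ 153 − 76 = 77.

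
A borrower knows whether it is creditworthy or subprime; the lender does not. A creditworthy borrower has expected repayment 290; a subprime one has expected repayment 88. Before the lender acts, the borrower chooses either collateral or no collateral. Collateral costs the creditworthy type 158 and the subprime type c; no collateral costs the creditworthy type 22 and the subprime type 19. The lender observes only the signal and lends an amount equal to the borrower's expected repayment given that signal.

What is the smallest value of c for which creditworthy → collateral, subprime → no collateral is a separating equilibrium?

Under separation: collateral → creditworthy (pays 290); no collateral → subprime (pays 88).
Creditworthy: 290 − 158 = 132 ≥ 88 − 22 = 66. Holds regardless of c. ✓
Subprime: 88 − 19 ≥ 290 − c, so c ≥ 290 − 69 = 221.

221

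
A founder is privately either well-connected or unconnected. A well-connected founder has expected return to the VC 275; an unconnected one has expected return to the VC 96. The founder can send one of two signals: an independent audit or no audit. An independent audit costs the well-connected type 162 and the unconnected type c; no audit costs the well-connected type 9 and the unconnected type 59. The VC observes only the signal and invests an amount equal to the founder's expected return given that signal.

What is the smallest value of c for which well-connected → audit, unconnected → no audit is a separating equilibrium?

Under separation: audit → well-connected (pays 275); no audit → unconnected (pays 96).
Well-connected: 275 − 162 = 113 ≥ 96 − 9 = 87. Holds regardless of c. ✓
Unconnected: 96 − 59 ≥ 275 − c, so c ≥ 275 − 37 = 238.

238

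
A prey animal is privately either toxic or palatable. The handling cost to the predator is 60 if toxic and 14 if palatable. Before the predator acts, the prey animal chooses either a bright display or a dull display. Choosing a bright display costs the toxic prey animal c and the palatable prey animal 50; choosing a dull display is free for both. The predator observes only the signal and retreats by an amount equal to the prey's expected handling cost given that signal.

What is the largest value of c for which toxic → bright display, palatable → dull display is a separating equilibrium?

Under separation: bright display → toxic (pays 60); dull display → palatable (pays 14).
Palatable: 14 − 0 = 14 ≥ 60 − 50 = 10. Holds regardless of c. ✓
Toxic: 60 − c ≥ 14 − 0, so c ≤ 60 − 14 = 46.

46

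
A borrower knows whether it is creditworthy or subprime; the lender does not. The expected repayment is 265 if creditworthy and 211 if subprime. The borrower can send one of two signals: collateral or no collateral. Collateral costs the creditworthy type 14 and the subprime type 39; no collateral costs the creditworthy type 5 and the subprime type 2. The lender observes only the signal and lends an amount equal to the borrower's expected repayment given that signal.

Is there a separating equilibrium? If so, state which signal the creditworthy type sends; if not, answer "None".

None

Try creditworthy → collateral, subprime → no collateral:
  If types separate, collateral earns payment 265 and no collateral earns 211.
  Creditworthy: collateral gives 265 − 14 = 251; no collateral gives 211 − 5 = 206. No deviation. ✓
  Subprime: no collateral gives 211 − 2 = 209; collateral gives 265 − 39 = 226. Would deviate. ✗
Try creditworthy → no collateral, subprime → collateral:
  If types separate, no collateral earns payment 265 and collateral earns 211.
  Creditworthy: no collateral gives 265 − 5 = 260; collateral gives 211 − 14 = 197. No deviation. ✓
  Subprime: collateral gives 211 − 39 = 172; no collateral gives 265 − 2 = 263. Would deviate. ✗
Neither assignment is incentive-compatible.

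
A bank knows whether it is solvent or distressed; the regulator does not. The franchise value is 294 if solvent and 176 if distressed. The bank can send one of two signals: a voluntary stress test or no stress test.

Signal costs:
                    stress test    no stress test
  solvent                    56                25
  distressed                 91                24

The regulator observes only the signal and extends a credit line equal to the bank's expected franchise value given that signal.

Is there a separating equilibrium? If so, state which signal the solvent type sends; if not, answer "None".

None

Try solvent → stress test, distressed → no stress test:
  If types separate, stress test earns payment 294 and no stress test earns 176.
  Solvent: stress test gives 294 − 56 = 238; no stress test gives 176 − 25 = 151. No deviation. ✓
  Distressed: no stress test gives 176 − 24 = 152; stress test gives 294 − 91 = 203. Would deviate. ✗
Try solvent → no stress test, distressed → stress test:
  If types separate, no stress test earns payment 294 and stress test earns 176.
  Solvent: no stress test gives 294 − 25 = 269; stress test gives 176 − 56 = 120. No deviation. ✓
  Distressed: stress test gives 176 − 91 = 85; no stress test gives 294 − 24 = 270. Would deviate. ✗
Neither assignment is incentive-compatible.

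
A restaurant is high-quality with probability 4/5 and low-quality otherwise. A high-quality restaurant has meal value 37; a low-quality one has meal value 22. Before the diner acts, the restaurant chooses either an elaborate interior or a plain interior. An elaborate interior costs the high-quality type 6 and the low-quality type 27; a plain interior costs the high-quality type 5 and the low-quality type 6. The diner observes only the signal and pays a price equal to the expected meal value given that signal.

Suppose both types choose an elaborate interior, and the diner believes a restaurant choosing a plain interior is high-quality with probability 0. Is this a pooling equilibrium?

No

At the pooled signal (elaborate interior) the diner holds the prior 4/5 and pays 4/5·37 + 1/5·22 = 34. Off-path (plain interior) belief 0 gives 0·37 + 1·22 = 22.
High-quality: elaborate interior gives 34 − 6 = 28; plain interior gives 22 − 5 = 17. Stays. ✓
Low-quality: elaborate interior gives 34 − 27 = 7; plain interior gives 22 − 6 = 16. Deviates. ✗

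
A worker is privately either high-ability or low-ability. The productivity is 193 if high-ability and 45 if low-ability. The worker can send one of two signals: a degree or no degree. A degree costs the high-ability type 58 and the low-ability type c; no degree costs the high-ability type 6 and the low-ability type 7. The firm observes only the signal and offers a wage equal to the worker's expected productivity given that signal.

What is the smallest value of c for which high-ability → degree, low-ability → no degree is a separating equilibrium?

Under separation: degree → high-ability (pays 193); no degree → low-ability (pays 45).
High-ability: 193 − 58 = 135 ≥ 45 − 6 = 39. Holds regardless of c. ✓
Low-ability: 45 − 7 ≥ 193 − c, so c ≥ 193 − 38 = 155.

155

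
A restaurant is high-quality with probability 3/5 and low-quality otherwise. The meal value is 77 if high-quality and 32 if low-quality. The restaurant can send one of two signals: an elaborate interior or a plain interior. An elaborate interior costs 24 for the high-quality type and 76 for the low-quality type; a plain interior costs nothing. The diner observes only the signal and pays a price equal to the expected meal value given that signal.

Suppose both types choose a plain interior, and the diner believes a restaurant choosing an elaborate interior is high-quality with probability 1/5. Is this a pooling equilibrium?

On the equilibrium path (plain interior) the diner holds the prior 3/5 and pays 3/5·77 + 2/5·32 = 59. Off-path (elaborate interior) belief 1/5 gives 1/5·77 + 4/5·32 = 41.
High-quality: plain interior gives 59 − 0 = 59; elaborate interior gives 41 − 24 = 17. Stays. ✓
Low-quality: plain interior gives 59 − 0 = 59; elaborate interior gives 41 − 76 = -35. Stays. ✓
Beliefs are Bayes-consistent on-path and both types best-respond.

Yes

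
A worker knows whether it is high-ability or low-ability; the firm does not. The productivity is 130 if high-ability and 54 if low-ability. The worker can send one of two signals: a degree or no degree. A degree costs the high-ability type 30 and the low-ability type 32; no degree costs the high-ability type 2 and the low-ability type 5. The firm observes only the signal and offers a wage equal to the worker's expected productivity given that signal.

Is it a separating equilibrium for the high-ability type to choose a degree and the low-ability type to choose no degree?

No

Under separation the firm infers type exactly: degree → high-ability (pays 130), no degree → low-ability (pays 54).
High-ability: degree gives 130 − 30 = 100; no degree gives 54 − 2 = 52. No deviation. ✓
Low-ability: no degree gives 54 − 5 = 49; degree gives 130 − 32 = 98. Would deviate. ✗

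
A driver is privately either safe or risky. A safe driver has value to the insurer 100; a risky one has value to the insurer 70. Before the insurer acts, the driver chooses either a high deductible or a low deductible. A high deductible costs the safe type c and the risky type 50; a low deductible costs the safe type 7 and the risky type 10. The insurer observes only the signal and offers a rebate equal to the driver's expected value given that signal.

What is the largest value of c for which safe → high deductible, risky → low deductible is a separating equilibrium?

Under separation: high deductible → safe (pays 100); low deductible → risky (pays 70).
Risky: 70 − 10 = 60 ≥ 100 − 50 = 50. Holds regardless of c. ✓
Safe: 100 − c ≥ 70 − 7, so c ≤ 100 − 63 = 37.

37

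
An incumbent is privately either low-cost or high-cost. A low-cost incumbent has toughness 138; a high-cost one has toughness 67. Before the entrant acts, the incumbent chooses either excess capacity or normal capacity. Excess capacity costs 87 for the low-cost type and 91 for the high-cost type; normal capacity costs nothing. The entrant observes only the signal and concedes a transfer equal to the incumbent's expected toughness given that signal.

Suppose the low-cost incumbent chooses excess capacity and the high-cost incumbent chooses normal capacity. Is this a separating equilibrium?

If types separate, excess capacity earns payment 138 and normal capacity earns 67.
Low-cost: excess capacity gives 138 − 87 = 51; normal capacity gives 67 − 0 = 67. Would deviate. ✗
High-cost: normal capacity gives 67 − 0 = 67; excess capacity gives 138 − 91 = 47. No deviation. ✓

No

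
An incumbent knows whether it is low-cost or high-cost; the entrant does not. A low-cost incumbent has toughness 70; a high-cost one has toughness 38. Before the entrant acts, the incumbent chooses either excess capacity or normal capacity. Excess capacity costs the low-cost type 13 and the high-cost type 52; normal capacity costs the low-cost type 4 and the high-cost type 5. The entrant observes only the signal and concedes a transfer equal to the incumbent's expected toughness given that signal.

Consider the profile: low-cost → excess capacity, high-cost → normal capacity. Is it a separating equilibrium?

Yes

If types separate, excess capacity earns payment 70 and normal capacity earns 38.
Low-cost: excess capacity gives 70 − 13 = 57; normal capacity gives 38 − 4 = 34. No deviation. ✓
High-cost: normal capacity gives 38 − 5 = 33; excess capacity gives 70 − 52 = 18. No deviation. ✓
Neither type gains from mimicking the other.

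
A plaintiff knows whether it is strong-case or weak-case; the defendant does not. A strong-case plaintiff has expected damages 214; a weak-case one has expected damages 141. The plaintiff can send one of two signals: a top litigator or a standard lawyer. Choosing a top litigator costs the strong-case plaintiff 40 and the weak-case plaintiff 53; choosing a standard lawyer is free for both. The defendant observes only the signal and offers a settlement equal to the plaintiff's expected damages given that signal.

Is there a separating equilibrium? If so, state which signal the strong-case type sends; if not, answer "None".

None

Try strong-case → top litigator, weak-case → standard lawyer:
  Under separation the defendant infers type exactly: top litigator → strong-case (pays 214), standard lawyer → weak-case (pays 141).
  Strong-case: top litigator gives 214 − 40 = 174; standard lawyer gives 141 − 0 = 141. No deviation. ✓
  Weak-case: standard lawyer gives 141 − 0 = 141; top litigator gives 214 − 53 = 161. Would deviate. ✗
Try strong-case → standard lawyer, weak-case → top litigator:
  Under separation the defendant infers type exactly: standard lawyer → strong-case (pays 214), top litigator → weak-case (pays 141).
  Strong-case: standard lawyer gives 214 − 0 = 214; top litigator gives 141 − 40 = 101. No deviation. ✓
  Weak-case: top litigator gives 141 − 53 = 88; standard lawyer gives 214 − 0 = 214. Would deviate. ✗
Neither assignment is incentive-compatible.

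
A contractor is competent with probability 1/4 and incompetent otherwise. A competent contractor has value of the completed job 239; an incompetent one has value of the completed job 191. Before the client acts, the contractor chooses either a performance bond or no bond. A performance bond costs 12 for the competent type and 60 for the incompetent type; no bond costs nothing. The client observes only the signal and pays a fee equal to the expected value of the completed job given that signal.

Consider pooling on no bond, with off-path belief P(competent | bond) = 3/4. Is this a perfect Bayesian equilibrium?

No

At the pooled signal (no bond) the client holds the prior 1/4 and pays 1/4·239 + 3/4·191 = 203. Off-path (bond) belief 3/4 gives 3/4·239 + 1/4·191 = 227.
Competent: no bond gives 203 − 0 = 203; bond gives 227 − 12 = 215. Deviates. ✗
Incompetent: no bond gives 203 − 0 = 203; bond gives 227 − 60 = 167. Stays. ✓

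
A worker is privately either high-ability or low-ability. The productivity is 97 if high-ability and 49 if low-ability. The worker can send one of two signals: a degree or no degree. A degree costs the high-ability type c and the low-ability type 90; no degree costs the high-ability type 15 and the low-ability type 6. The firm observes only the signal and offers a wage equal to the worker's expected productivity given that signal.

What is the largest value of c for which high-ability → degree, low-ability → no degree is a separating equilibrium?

Under separation: degree → high-ability (pays 97); no degree → low-ability (pays 49).
Low-ability: 49 − 6 = 43 ≥ 97 − 90 = 7. Holds regardless of c. ✓
High-ability: 97 − c ≥ 49 − 15, so c ≤ 97 − 34 = 63.

63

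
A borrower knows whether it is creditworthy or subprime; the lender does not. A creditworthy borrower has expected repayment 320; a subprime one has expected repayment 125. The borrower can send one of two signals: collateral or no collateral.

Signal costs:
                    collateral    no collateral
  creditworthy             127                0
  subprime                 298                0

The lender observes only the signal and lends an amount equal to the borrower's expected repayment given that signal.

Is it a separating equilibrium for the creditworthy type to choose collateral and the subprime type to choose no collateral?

If types separate, collateral earns payment 320 and no collateral earns 125.
Creditworthy: collateral gives 320 − 127 = 193; no collateral gives 125 − 0 = 125. No deviation. ✓
Subprime: no collateral gives 125 − 0 = 125; collateral gives 320 − 298 = 22. No deviation. ✓
Neither type gains from mimicking the other.

Yes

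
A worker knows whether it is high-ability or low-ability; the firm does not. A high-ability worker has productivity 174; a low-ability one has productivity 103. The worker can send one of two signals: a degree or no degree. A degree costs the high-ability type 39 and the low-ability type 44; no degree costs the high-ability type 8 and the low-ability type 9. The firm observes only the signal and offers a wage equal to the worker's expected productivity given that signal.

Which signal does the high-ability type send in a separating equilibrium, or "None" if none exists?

Try high-ability → degree, low-ability → no degree:
  If types separate, degree earns payment 174 and no degree earns 103.
  High-ability: degree gives 174 − 39 = 135; no degree gives 103 − 8 = 95. No deviation. ✓
  Low-ability: no degree gives 103 − 9 = 94; degree gives 174 − 44 = 130. Would deviate. ✗
Try high-ability → no degree, low-ability → degree:
  If types separate, no degree earns payment 174 and degree earns 103.
  High-ability: no degree gives 174 − 8 = 166; degree gives 103 − 39 = 64. No deviation. ✓
  Low-ability: degree gives 103 − 44 = 59; no degree gives 174 − 9 = 165. Would deviate. ✗
Neither assignment is incentive-compatible.

None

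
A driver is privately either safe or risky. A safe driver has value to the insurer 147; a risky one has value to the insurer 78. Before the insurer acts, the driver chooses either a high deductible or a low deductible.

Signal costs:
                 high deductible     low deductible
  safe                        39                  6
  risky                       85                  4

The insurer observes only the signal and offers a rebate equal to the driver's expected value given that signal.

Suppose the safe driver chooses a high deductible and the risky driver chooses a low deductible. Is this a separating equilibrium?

Yes

Under separation the insurer infers type exactly: high deductible → safe (pays 147), low deductible → risky (pays 78).
Safe: high deductible gives 147 − 39 = 108; low deductible gives 78 − 6 = 72. No deviation. ✓
Risky: low deductible gives 78 − 4 = 74; high deductible gives 147 − 85 = 62. No deviation. ✓
Neither type gains from mimicking the other.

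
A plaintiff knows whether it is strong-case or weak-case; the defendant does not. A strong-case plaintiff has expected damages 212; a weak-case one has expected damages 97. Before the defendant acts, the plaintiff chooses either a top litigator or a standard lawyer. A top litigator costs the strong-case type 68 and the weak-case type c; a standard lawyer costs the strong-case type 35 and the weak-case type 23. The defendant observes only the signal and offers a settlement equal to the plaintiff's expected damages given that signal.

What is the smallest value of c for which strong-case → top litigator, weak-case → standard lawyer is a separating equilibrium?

Under separation: top litigator → strong-case (pays 212); standard lawyer → weak-case (pays 97).
Strong-case: 212 − 68 = 144 ≥ 97 − 35 = 62. Holds regardless of c. ✓
Weak-case: 97 − 23 ≥ 212 − c, so c ≥ 212 − 74 = 138.

138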